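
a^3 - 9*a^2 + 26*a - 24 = (a - 4)*(a - 3)*(a - 2)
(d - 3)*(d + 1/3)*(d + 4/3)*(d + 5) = d^4 + 11*d^3/3 - 101*d^2/9 - 217*d/9 - 20/3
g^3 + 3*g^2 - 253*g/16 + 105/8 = (g - 7/4)*(g - 5/4)*(g + 6)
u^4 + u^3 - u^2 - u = u*(u - 1)*(u + 1)^2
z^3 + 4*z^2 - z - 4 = (z - 1)*(z + 1)*(z + 4)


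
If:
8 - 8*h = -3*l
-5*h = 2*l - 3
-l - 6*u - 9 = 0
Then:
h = 25/31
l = -16/31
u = -263/186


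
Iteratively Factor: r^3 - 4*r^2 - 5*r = (r + 1)*(r^2 - 5*r) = (r - 5)*(r + 1)*(r)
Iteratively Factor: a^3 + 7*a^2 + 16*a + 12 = (a + 2)*(a^2 + 5*a + 6) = (a + 2)*(a + 3)*(a + 2)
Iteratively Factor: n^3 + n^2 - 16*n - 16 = (n + 4)*(n^2 - 3*n - 4) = (n - 4)*(n + 4)*(n + 1)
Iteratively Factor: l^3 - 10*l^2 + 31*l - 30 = (l - 5)*(l^2 - 5*l + 6) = (l - 5)*(l - 3)*(l - 2)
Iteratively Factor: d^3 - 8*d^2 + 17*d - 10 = (d - 1)*(d^2 - 7*d + 10) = (d - 5)*(d - 1)*(d - 2)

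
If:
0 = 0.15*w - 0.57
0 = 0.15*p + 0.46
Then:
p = -3.07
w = 3.80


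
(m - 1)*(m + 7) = m^2 + 6*m - 7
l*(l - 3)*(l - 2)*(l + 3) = l^4 - 2*l^3 - 9*l^2 + 18*l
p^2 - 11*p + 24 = (p - 8)*(p - 3)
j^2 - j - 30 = (j - 6)*(j + 5)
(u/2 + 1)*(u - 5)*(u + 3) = u^3/2 - 19*u/2 - 15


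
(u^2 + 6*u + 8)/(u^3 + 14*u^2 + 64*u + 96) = (u + 2)/(u^2 + 10*u + 24)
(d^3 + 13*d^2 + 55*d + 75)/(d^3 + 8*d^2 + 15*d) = (d + 5)/d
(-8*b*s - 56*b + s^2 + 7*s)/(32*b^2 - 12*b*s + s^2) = (s + 7)/(-4*b + s)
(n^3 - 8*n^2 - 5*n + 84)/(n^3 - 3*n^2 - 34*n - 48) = (n^2 - 11*n + 28)/(n^2 - 6*n - 16)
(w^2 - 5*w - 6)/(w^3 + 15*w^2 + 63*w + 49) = (w - 6)/(w^2 + 14*w + 49)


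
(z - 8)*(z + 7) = z^2 - z - 56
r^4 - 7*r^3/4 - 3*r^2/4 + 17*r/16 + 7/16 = (r - 7/4)*(r - 1)*(r + 1/2)^2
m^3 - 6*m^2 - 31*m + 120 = (m - 8)*(m - 3)*(m + 5)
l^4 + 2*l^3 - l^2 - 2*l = l*(l - 1)*(l + 1)*(l + 2)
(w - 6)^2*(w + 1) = w^3 - 11*w^2 + 24*w + 36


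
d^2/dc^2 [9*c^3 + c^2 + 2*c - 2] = 54*c + 2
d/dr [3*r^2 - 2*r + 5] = 6*r - 2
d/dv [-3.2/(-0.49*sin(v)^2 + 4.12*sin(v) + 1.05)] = (13.184 - 3.136*sin(v))*cos(v)/(-0.49*sin(v)^2 + 4.12*sin(v) + 1.05)^2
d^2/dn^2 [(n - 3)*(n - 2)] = 2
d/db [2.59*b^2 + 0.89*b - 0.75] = 5.18*b + 0.89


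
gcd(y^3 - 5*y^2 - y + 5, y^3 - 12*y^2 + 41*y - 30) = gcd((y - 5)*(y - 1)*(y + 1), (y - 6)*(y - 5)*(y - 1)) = y^2 - 6*y + 5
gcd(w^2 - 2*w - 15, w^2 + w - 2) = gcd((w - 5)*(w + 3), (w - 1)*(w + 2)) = 1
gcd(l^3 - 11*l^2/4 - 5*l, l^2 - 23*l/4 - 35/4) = l + 5/4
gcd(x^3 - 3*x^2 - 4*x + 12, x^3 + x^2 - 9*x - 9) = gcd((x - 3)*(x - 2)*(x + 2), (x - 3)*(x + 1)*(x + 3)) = x - 3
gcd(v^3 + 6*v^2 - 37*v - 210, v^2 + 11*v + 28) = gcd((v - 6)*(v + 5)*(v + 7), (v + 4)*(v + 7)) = v + 7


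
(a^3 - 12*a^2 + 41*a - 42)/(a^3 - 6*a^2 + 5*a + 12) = (a^2 - 9*a + 14)/(a^2 - 3*a - 4)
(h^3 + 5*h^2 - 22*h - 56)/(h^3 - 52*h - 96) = (h^2 + 3*h - 28)/(h^2 - 2*h - 48)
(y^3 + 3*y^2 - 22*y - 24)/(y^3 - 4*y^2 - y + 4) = (y + 6)/(y - 1)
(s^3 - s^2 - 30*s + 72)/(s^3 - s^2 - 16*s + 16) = (s^2 + 3*s - 18)/(s^2 + 3*s - 4)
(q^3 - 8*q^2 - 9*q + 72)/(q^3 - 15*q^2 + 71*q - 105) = (q^2 - 5*q - 24)/(q^2 - 12*q + 35)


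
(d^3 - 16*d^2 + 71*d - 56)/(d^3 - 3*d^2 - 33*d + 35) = (d - 8)/(d + 5)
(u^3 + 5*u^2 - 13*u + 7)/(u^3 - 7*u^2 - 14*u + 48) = (u^3 + 5*u^2 - 13*u + 7)/(u^3 - 7*u^2 - 14*u + 48)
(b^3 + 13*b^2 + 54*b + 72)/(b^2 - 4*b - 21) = (b^2 + 10*b + 24)/(b - 7)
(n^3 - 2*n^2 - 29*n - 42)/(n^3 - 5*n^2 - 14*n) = (n + 3)/n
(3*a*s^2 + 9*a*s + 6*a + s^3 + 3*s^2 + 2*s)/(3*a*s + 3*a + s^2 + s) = s + 2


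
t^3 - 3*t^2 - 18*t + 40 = (t - 5)*(t - 2)*(t + 4)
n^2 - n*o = n*(n - o)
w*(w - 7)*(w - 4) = w^3 - 11*w^2 + 28*w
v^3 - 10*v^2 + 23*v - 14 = (v - 7)*(v - 2)*(v - 1)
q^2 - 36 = (q - 6)*(q + 6)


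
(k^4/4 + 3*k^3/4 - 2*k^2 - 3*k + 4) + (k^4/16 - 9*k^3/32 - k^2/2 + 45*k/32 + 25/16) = 5*k^4/16 + 15*k^3/32 - 5*k^2/2 - 51*k/32 + 89/16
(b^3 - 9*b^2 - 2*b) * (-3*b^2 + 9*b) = -3*b^5 + 36*b^4 - 75*b^3 - 18*b^2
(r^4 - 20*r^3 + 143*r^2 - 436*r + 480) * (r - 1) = r^5 - 21*r^4 + 163*r^3 - 579*r^2 + 916*r - 480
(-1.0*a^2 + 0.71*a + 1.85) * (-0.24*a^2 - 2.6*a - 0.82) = 0.24*a^4 + 2.4296*a^3 - 1.47*a^2 - 5.3922*a - 1.517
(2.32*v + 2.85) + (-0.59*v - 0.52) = 1.73*v + 2.33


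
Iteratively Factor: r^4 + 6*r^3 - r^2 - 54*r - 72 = (r + 4)*(r^3 + 2*r^2 - 9*r - 18) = (r + 2)*(r + 4)*(r^2 - 9) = (r - 3)*(r + 2)*(r + 4)*(r + 3)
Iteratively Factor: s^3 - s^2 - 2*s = (s)*(s^2 - s - 2) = s*(s - 2)*(s + 1)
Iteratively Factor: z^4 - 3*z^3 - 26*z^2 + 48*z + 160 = (z + 4)*(z^3 - 7*z^2 + 2*z + 40) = (z + 2)*(z + 4)*(z^2 - 9*z + 20) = (z - 5)*(z + 2)*(z + 4)*(z - 4)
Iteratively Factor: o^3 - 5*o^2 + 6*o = (o)*(o^2 - 5*o + 6) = o*(o - 2)*(o - 3)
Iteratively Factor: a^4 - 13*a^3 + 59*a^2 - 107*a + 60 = (a - 4)*(a^3 - 9*a^2 + 23*a - 15) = (a - 4)*(a - 3)*(a^2 - 6*a + 5) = (a - 4)*(a - 3)*(a - 1)*(a - 5)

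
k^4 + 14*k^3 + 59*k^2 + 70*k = k*(k + 2)*(k + 5)*(k + 7)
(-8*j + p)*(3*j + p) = -24*j^2 - 5*j*p + p^2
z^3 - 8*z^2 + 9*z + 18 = (z - 6)*(z - 3)*(z + 1)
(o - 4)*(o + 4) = o^2 - 16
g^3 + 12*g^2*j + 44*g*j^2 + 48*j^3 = (g + 2*j)*(g + 4*j)*(g + 6*j)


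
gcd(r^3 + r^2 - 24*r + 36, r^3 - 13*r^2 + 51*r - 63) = r - 3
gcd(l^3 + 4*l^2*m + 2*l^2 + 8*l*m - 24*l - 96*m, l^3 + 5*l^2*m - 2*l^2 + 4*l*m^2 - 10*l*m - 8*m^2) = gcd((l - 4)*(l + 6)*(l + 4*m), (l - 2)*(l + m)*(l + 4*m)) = l + 4*m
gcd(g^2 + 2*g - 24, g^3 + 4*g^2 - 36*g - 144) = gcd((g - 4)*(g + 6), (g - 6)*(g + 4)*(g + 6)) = g + 6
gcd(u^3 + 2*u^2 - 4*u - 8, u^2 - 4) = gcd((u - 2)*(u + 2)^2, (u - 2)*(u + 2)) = u^2 - 4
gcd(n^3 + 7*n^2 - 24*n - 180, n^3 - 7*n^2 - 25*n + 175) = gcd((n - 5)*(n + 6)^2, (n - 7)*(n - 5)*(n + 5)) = n - 5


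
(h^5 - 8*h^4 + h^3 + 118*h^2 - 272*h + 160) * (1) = h^5 - 8*h^4 + h^3 + 118*h^2 - 272*h + 160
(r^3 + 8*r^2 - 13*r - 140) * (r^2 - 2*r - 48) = r^5 + 6*r^4 - 77*r^3 - 498*r^2 + 904*r + 6720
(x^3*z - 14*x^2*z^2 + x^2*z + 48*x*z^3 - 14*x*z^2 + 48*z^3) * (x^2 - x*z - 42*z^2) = x^5*z - 15*x^4*z^2 + x^4*z + 20*x^3*z^3 - 15*x^3*z^2 + 540*x^2*z^4 + 20*x^2*z^3 - 2016*x*z^5 + 540*x*z^4 - 2016*z^5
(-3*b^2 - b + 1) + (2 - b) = -3*b^2 - 2*b + 3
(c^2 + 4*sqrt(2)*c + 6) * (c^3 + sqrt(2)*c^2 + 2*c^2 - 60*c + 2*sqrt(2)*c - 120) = c^5 + 2*c^4 + 5*sqrt(2)*c^4 - 46*c^3 + 10*sqrt(2)*c^3 - 234*sqrt(2)*c^2 - 92*c^2 - 468*sqrt(2)*c - 360*c - 720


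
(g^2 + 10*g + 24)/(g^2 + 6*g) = (g + 4)/g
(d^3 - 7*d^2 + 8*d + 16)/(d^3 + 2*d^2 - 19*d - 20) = (d - 4)/(d + 5)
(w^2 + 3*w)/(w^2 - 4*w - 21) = w/(w - 7)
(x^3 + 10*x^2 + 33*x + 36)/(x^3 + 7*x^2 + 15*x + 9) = (x + 4)/(x + 1)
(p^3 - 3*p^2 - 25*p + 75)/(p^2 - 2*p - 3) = (p^2 - 25)/(p + 1)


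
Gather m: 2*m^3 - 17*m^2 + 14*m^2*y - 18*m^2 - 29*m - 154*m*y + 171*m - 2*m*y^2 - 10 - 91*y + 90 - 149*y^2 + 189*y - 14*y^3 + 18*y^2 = 2*m^3 + m^2*(14*y - 35) + m*(-2*y^2 - 154*y + 142) - 14*y^3 - 131*y^2 + 98*y + 80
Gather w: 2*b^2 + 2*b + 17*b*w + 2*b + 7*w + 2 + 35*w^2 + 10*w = 2*b^2 + 4*b + 35*w^2 + w*(17*b + 17) + 2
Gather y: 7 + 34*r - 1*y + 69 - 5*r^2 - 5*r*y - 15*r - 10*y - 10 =-5*r^2 + 19*r + y*(-5*r - 11) + 66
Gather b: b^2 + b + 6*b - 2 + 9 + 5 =b^2 + 7*b + 12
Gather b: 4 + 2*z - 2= 2*z + 2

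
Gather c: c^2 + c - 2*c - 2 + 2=c^2 - c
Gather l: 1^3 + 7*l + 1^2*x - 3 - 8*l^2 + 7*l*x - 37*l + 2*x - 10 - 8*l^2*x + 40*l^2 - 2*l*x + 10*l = l^2*(32 - 8*x) + l*(5*x - 20) + 3*x - 12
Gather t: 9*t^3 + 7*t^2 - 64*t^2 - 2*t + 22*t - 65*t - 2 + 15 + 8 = 9*t^3 - 57*t^2 - 45*t + 21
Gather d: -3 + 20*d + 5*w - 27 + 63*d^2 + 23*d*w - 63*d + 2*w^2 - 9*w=63*d^2 + d*(23*w - 43) + 2*w^2 - 4*w - 30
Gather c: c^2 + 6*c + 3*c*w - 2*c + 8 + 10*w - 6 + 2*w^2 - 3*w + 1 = c^2 + c*(3*w + 4) + 2*w^2 + 7*w + 3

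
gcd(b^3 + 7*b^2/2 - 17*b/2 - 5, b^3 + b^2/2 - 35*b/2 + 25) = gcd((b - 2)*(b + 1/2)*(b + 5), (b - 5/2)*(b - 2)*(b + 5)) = b^2 + 3*b - 10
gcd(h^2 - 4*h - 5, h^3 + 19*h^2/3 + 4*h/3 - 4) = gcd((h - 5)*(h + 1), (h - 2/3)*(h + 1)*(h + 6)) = h + 1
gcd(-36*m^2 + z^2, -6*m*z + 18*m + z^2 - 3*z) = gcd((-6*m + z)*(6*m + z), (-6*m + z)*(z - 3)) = -6*m + z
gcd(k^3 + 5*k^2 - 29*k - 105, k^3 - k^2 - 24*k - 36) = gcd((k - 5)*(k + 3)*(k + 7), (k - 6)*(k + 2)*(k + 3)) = k + 3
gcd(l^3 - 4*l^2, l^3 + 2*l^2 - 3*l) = l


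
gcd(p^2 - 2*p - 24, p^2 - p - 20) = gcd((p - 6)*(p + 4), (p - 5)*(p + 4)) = p + 4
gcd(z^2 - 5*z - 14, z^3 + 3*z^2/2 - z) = z + 2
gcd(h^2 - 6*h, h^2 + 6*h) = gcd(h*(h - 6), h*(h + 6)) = h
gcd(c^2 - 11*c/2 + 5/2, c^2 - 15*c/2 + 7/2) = c - 1/2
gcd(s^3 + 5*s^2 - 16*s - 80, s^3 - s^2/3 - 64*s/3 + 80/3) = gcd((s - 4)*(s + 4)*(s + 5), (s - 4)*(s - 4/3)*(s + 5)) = s^2 + s - 20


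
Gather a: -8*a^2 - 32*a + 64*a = -8*a^2 + 32*a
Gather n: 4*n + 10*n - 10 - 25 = 14*n - 35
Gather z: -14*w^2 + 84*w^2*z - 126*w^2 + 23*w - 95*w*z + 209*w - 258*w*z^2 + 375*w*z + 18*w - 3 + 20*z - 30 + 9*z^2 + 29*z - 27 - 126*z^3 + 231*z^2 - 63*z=-140*w^2 + 250*w - 126*z^3 + z^2*(240 - 258*w) + z*(84*w^2 + 280*w - 14) - 60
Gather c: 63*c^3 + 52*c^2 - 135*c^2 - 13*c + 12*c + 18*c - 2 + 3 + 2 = 63*c^3 - 83*c^2 + 17*c + 3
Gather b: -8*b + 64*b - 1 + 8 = 56*b + 7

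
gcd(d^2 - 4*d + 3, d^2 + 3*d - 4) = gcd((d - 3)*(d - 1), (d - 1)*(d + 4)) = d - 1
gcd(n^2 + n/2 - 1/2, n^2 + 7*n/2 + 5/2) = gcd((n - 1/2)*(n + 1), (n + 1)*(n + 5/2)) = n + 1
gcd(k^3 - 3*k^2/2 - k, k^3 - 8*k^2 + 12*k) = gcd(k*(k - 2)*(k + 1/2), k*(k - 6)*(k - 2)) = k^2 - 2*k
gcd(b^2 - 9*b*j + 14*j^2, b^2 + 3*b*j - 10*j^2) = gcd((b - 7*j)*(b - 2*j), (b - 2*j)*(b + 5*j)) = b - 2*j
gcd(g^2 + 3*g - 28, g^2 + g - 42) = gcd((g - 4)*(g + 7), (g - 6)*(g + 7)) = g + 7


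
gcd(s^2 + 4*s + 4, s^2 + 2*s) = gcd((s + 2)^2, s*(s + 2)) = s + 2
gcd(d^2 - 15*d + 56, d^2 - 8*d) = d - 8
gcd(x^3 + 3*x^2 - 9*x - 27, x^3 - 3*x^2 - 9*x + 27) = x^2 - 9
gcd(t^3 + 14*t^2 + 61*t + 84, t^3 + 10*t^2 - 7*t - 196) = t + 7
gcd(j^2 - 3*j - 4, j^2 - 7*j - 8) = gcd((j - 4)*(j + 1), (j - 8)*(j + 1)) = j + 1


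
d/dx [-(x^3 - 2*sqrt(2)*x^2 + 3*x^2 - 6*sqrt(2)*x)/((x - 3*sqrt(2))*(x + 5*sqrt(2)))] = (-x^4 - 4*sqrt(2)*x^3 - 12*sqrt(2)*x^2 + 98*x^2 - 120*sqrt(2)*x + 180*x - 180*sqrt(2))/(x^4 + 4*sqrt(2)*x^3 - 52*x^2 - 120*sqrt(2)*x + 900)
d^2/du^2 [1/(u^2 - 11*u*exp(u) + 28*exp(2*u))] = ((u^2 - 11*u*exp(u) + 28*exp(2*u))*(11*u*exp(u) - 112*exp(2*u) + 22*exp(u) - 2) + 2*(11*u*exp(u) - 2*u - 56*exp(2*u) + 11*exp(u))^2)/(u^2 - 11*u*exp(u) + 28*exp(2*u))^3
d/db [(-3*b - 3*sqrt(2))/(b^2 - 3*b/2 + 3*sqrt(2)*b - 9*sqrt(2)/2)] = 6*(-2*b^2 - 6*sqrt(2)*b + 3*b + (b + sqrt(2))*(4*b - 3 + 6*sqrt(2)) + 9*sqrt(2))/(2*b^2 - 3*b + 6*sqrt(2)*b - 9*sqrt(2))^2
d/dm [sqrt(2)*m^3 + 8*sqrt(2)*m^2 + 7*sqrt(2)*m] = sqrt(2)*(3*m^2 + 16*m + 7)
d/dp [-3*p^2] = -6*p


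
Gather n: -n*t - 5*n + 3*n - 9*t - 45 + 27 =n*(-t - 2) - 9*t - 18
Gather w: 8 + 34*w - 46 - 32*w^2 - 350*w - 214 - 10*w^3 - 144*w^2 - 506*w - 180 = -10*w^3 - 176*w^2 - 822*w - 432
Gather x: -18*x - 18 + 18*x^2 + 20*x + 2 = 18*x^2 + 2*x - 16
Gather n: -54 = -54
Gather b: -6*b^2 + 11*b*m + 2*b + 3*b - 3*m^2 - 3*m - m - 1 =-6*b^2 + b*(11*m + 5) - 3*m^2 - 4*m - 1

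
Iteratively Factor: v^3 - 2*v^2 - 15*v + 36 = (v - 3)*(v^2 + v - 12) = (v - 3)^2*(v + 4)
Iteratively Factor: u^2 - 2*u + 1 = (u - 1)*(u - 1)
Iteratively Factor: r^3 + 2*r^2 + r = (r + 1)*(r^2 + r) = (r + 1)^2*(r)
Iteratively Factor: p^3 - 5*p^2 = (p)*(p^2 - 5*p) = p*(p - 5)*(p)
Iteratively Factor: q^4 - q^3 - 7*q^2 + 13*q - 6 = (q + 3)*(q^3 - 4*q^2 + 5*q - 2) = (q - 1)*(q + 3)*(q^2 - 3*q + 2) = (q - 2)*(q - 1)*(q + 3)*(q - 1)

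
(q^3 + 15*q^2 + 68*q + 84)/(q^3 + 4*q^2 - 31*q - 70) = (q + 6)/(q - 5)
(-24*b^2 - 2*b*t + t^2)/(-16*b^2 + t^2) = (-6*b + t)/(-4*b + t)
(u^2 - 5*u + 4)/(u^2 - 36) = (u^2 - 5*u + 4)/(u^2 - 36)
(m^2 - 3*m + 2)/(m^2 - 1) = (m - 2)/(m + 1)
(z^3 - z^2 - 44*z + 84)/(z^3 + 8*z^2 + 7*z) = (z^2 - 8*z + 12)/(z*(z + 1))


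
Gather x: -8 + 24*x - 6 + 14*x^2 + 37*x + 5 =14*x^2 + 61*x - 9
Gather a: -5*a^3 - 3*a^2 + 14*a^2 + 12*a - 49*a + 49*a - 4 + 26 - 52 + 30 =-5*a^3 + 11*a^2 + 12*a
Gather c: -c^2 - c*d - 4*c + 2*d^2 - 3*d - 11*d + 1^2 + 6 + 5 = -c^2 + c*(-d - 4) + 2*d^2 - 14*d + 12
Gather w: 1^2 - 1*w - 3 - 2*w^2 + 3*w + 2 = -2*w^2 + 2*w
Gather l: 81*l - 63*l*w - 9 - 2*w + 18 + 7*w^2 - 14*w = l*(81 - 63*w) + 7*w^2 - 16*w + 9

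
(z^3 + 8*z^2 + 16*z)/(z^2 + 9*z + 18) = z*(z^2 + 8*z + 16)/(z^2 + 9*z + 18)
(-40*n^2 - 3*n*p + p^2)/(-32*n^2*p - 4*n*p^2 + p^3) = (5*n + p)/(p*(4*n + p))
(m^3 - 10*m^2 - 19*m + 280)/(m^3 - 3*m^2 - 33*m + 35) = (m - 8)/(m - 1)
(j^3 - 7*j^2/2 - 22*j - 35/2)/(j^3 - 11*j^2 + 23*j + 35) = (j + 5/2)/(j - 5)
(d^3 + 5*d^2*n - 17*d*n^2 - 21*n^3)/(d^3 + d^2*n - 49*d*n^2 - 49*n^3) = (d - 3*n)/(d - 7*n)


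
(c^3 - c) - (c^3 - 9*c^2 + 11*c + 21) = 9*c^2 - 12*c - 21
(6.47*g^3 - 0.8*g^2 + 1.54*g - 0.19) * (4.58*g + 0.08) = 29.6326*g^4 - 3.1464*g^3 + 6.9892*g^2 - 0.747*g - 0.0152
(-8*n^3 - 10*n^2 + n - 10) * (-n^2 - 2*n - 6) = 8*n^5 + 26*n^4 + 67*n^3 + 68*n^2 + 14*n + 60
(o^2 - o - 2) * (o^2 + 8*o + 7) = o^4 + 7*o^3 - 3*o^2 - 23*o - 14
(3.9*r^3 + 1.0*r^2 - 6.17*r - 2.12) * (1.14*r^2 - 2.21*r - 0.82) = 4.446*r^5 - 7.479*r^4 - 12.4418*r^3 + 10.3989*r^2 + 9.7446*r + 1.7384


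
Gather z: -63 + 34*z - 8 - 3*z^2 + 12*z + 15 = -3*z^2 + 46*z - 56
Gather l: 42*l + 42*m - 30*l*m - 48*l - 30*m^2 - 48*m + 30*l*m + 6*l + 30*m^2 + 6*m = 0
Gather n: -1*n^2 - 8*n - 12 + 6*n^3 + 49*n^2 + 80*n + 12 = 6*n^3 + 48*n^2 + 72*n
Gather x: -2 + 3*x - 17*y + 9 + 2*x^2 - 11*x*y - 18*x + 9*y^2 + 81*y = 2*x^2 + x*(-11*y - 15) + 9*y^2 + 64*y + 7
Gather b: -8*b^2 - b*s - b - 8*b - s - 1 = -8*b^2 + b*(-s - 9) - s - 1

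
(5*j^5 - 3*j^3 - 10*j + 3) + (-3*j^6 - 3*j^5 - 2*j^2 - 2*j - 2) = -3*j^6 + 2*j^5 - 3*j^3 - 2*j^2 - 12*j + 1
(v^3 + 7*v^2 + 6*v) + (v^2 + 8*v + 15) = v^3 + 8*v^2 + 14*v + 15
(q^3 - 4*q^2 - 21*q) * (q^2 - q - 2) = q^5 - 5*q^4 - 19*q^3 + 29*q^2 + 42*q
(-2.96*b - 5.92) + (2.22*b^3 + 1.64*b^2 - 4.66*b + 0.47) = 2.22*b^3 + 1.64*b^2 - 7.62*b - 5.45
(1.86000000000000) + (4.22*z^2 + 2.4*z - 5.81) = 4.22*z^2 + 2.4*z - 3.95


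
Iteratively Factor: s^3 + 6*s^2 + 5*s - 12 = (s + 3)*(s^2 + 3*s - 4) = (s - 1)*(s + 3)*(s + 4)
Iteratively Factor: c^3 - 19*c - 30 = (c - 5)*(c^2 + 5*c + 6) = (c - 5)*(c + 2)*(c + 3)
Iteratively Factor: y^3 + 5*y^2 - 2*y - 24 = (y + 4)*(y^2 + y - 6) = (y - 2)*(y + 4)*(y + 3)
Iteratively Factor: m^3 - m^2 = (m)*(m^2 - m) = m*(m - 1)*(m)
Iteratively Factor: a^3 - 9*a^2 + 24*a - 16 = (a - 4)*(a^2 - 5*a + 4) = (a - 4)^2*(a - 1)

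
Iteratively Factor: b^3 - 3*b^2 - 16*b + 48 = (b - 3)*(b^2 - 16) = (b - 3)*(b + 4)*(b - 4)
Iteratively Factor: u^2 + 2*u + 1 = (u + 1)*(u + 1)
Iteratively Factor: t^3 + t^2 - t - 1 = (t - 1)*(t^2 + 2*t + 1) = (t - 1)*(t + 1)*(t + 1)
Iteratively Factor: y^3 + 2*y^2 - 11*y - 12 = (y + 4)*(y^2 - 2*y - 3) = (y - 3)*(y + 4)*(y + 1)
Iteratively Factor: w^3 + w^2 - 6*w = (w - 2)*(w^2 + 3*w) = (w - 2)*(w + 3)*(w)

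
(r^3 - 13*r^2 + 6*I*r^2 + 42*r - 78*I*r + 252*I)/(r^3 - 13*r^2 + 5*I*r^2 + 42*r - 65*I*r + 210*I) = (r + 6*I)/(r + 5*I)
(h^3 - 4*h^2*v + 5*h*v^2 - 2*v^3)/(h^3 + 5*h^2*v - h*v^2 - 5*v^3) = (h^2 - 3*h*v + 2*v^2)/(h^2 + 6*h*v + 5*v^2)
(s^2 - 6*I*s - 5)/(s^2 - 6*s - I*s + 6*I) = (s - 5*I)/(s - 6)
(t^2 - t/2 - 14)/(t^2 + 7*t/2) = (t - 4)/t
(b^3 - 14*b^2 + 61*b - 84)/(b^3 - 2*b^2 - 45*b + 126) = (b^2 - 11*b + 28)/(b^2 + b - 42)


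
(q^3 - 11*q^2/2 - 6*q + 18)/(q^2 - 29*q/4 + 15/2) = 2*(2*q^2 + q - 6)/(4*q - 5)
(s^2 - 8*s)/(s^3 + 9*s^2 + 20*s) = (s - 8)/(s^2 + 9*s + 20)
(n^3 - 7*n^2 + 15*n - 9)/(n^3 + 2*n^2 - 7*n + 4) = (n^2 - 6*n + 9)/(n^2 + 3*n - 4)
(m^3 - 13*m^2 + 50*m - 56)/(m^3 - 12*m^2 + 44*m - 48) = (m - 7)/(m - 6)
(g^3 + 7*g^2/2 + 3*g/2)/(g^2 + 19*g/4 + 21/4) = 2*g*(2*g + 1)/(4*g + 7)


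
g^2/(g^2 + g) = g/(g + 1)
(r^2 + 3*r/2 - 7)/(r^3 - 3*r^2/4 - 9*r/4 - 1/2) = 2*(2*r + 7)/(4*r^2 + 5*r + 1)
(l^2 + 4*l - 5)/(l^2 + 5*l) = (l - 1)/l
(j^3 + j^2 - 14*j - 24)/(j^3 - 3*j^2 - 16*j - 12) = (j^2 - j - 12)/(j^2 - 5*j - 6)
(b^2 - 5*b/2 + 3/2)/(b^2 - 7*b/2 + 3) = (b - 1)/(b - 2)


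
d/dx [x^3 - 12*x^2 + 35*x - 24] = 3*x^2 - 24*x + 35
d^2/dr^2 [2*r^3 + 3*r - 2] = 12*r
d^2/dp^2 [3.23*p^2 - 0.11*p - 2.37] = 6.46000000000000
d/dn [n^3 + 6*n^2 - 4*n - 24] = 3*n^2 + 12*n - 4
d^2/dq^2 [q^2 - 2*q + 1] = 2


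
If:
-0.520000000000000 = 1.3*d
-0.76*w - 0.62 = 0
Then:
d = -0.40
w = -0.82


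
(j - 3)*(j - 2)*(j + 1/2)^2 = j^4 - 4*j^3 + 5*j^2/4 + 19*j/4 + 3/2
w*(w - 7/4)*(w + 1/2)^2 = w^4 - 3*w^3/4 - 3*w^2/2 - 7*w/16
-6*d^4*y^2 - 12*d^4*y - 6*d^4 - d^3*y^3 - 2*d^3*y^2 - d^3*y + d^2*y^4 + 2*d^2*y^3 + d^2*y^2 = (-3*d + y)*(2*d + y)*(d*y + d)^2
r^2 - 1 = (r - 1)*(r + 1)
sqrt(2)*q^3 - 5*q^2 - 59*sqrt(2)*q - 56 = (q - 7*sqrt(2))*(q + 4*sqrt(2))*(sqrt(2)*q + 1)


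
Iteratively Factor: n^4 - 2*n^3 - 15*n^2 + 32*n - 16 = (n - 4)*(n^3 + 2*n^2 - 7*n + 4) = (n - 4)*(n - 1)*(n^2 + 3*n - 4) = (n - 4)*(n - 1)^2*(n + 4)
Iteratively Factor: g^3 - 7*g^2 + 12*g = (g)*(g^2 - 7*g + 12) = g*(g - 4)*(g - 3)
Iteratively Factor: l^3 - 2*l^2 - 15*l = (l + 3)*(l^2 - 5*l) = l*(l + 3)*(l - 5)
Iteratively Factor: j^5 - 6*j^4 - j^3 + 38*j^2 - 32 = (j - 1)*(j^4 - 5*j^3 - 6*j^2 + 32*j + 32) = (j - 4)*(j - 1)*(j^3 - j^2 - 10*j - 8) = (j - 4)*(j - 1)*(j + 1)*(j^2 - 2*j - 8) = (j - 4)^2*(j - 1)*(j + 1)*(j + 2)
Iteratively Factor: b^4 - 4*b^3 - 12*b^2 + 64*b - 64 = (b - 2)*(b^3 - 2*b^2 - 16*b + 32) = (b - 2)*(b + 4)*(b^2 - 6*b + 8) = (b - 4)*(b - 2)*(b + 4)*(b - 2)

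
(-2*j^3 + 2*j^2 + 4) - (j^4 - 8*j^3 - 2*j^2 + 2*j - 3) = -j^4 + 6*j^3 + 4*j^2 - 2*j + 7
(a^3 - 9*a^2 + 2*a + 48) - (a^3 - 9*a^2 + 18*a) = 48 - 16*a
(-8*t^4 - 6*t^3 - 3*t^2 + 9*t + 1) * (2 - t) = 8*t^5 - 10*t^4 - 9*t^3 - 15*t^2 + 17*t + 2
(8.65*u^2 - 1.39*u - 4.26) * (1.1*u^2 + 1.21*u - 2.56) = 9.515*u^4 + 8.9375*u^3 - 28.5119*u^2 - 1.5962*u + 10.9056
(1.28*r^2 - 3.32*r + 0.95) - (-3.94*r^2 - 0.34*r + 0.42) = 5.22*r^2 - 2.98*r + 0.53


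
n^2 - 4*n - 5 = (n - 5)*(n + 1)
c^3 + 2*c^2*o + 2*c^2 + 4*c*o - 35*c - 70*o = (c - 5)*(c + 7)*(c + 2*o)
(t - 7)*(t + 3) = t^2 - 4*t - 21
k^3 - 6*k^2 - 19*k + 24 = (k - 8)*(k - 1)*(k + 3)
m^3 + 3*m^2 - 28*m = m*(m - 4)*(m + 7)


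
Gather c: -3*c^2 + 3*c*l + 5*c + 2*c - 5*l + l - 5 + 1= -3*c^2 + c*(3*l + 7) - 4*l - 4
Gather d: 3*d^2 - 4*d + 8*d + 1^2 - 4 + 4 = 3*d^2 + 4*d + 1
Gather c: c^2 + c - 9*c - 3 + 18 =c^2 - 8*c + 15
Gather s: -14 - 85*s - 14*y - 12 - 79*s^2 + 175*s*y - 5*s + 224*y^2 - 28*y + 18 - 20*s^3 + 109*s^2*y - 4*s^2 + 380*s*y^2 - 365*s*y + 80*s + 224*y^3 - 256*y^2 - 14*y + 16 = -20*s^3 + s^2*(109*y - 83) + s*(380*y^2 - 190*y - 10) + 224*y^3 - 32*y^2 - 56*y + 8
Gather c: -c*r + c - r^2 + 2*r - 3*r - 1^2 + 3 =c*(1 - r) - r^2 - r + 2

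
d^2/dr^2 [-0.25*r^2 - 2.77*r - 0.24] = -0.500000000000000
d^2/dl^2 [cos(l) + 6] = -cos(l)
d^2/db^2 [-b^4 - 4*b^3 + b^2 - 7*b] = -12*b^2 - 24*b + 2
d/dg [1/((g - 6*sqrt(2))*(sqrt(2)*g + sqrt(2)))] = sqrt(2)*((-g + 6*sqrt(2))*(g + 1) - (g - 6*sqrt(2))^2)/(2*(g + 1)^2*(g - 6*sqrt(2))^3)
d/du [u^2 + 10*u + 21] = 2*u + 10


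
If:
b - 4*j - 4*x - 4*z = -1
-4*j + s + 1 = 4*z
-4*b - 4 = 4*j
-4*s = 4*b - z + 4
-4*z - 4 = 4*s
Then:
No Solution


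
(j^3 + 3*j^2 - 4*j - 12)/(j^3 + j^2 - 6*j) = (j + 2)/j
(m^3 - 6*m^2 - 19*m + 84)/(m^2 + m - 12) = m - 7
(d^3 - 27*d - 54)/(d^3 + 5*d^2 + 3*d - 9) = (d - 6)/(d - 1)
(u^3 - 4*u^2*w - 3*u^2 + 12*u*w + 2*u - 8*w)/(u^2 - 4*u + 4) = (u^2 - 4*u*w - u + 4*w)/(u - 2)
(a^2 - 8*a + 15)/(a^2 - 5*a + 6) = (a - 5)/(a - 2)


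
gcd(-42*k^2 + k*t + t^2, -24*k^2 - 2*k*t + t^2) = -6*k + t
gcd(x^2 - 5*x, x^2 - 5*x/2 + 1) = 1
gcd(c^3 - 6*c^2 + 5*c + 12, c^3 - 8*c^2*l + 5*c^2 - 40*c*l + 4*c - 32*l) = c + 1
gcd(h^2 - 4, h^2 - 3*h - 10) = h + 2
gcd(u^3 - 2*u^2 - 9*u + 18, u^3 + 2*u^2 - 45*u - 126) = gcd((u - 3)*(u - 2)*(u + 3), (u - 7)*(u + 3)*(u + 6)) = u + 3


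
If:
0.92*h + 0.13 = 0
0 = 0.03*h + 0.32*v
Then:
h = -0.14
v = 0.01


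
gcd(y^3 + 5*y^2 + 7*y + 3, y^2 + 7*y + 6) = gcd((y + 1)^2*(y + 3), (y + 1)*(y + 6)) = y + 1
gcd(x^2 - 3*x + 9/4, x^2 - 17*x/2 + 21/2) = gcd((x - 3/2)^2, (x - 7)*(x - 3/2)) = x - 3/2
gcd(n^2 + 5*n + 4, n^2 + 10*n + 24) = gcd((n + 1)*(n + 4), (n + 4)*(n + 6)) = n + 4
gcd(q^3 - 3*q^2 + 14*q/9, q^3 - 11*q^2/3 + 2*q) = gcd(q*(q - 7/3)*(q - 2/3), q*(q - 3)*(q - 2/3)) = q^2 - 2*q/3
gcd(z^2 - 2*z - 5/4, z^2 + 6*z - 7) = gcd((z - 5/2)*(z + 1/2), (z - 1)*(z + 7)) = 1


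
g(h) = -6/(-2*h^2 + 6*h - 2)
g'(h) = -6*(4*h - 6)/(-2*h^2 + 6*h - 2)^2 = 3*(3 - 2*h)/(h^2 - 3*h + 1)^2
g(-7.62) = 0.04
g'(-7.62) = 0.01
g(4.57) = 0.37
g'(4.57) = -0.28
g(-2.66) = 0.19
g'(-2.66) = 0.10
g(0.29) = 14.01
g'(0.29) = 158.38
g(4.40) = 0.42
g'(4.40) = -0.34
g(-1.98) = 0.28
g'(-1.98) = 0.18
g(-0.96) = 0.62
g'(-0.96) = 0.64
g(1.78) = -2.56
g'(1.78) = -1.22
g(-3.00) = 0.16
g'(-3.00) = 0.07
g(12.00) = 0.03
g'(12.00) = -0.00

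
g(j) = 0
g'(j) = 0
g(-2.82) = 0.00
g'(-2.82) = 0.00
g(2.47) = 0.00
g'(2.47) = 0.00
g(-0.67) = 0.00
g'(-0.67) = 0.00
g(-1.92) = 0.00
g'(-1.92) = 0.00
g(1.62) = 0.00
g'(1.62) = 0.00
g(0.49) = 0.00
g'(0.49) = 0.00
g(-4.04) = 0.00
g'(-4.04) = 0.00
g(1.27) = 0.00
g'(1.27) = 0.00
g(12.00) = 0.00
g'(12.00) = 0.00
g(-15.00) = 0.00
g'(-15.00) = 0.00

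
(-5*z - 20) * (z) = -5*z^2 - 20*z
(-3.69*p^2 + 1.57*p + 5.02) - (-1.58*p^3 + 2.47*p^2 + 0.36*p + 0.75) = 1.58*p^3 - 6.16*p^2 + 1.21*p + 4.27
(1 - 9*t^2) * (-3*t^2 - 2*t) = 27*t^4 + 18*t^3 - 3*t^2 - 2*t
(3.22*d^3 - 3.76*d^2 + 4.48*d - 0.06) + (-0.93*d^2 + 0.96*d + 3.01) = 3.22*d^3 - 4.69*d^2 + 5.44*d + 2.95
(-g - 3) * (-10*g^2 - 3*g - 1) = 10*g^3 + 33*g^2 + 10*g + 3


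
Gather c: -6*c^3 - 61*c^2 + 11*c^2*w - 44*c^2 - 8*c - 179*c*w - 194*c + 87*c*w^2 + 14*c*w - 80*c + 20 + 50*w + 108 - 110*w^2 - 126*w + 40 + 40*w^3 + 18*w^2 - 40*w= -6*c^3 + c^2*(11*w - 105) + c*(87*w^2 - 165*w - 282) + 40*w^3 - 92*w^2 - 116*w + 168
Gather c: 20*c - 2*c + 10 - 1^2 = 18*c + 9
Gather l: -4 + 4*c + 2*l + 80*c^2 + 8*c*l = 80*c^2 + 4*c + l*(8*c + 2) - 4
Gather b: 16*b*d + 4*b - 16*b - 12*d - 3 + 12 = b*(16*d - 12) - 12*d + 9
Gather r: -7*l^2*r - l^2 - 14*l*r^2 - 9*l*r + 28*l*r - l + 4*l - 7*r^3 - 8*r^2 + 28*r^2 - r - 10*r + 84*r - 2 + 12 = -l^2 + 3*l - 7*r^3 + r^2*(20 - 14*l) + r*(-7*l^2 + 19*l + 73) + 10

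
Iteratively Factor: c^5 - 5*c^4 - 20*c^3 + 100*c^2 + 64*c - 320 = (c + 4)*(c^4 - 9*c^3 + 16*c^2 + 36*c - 80) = (c - 2)*(c + 4)*(c^3 - 7*c^2 + 2*c + 40) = (c - 2)*(c + 2)*(c + 4)*(c^2 - 9*c + 20) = (c - 4)*(c - 2)*(c + 2)*(c + 4)*(c - 5)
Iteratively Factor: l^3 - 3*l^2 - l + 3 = (l - 1)*(l^2 - 2*l - 3) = (l - 3)*(l - 1)*(l + 1)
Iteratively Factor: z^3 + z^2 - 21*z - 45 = (z - 5)*(z^2 + 6*z + 9) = (z - 5)*(z + 3)*(z + 3)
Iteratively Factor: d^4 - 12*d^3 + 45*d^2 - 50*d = (d - 2)*(d^3 - 10*d^2 + 25*d) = (d - 5)*(d - 2)*(d^2 - 5*d) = d*(d - 5)*(d - 2)*(d - 5)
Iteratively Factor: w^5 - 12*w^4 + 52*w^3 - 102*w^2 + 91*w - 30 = (w - 3)*(w^4 - 9*w^3 + 25*w^2 - 27*w + 10) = (w - 3)*(w - 1)*(w^3 - 8*w^2 + 17*w - 10) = (w - 5)*(w - 3)*(w - 1)*(w^2 - 3*w + 2) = (w - 5)*(w - 3)*(w - 2)*(w - 1)*(w - 1)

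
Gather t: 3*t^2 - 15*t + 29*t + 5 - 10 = 3*t^2 + 14*t - 5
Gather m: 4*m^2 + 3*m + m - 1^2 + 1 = 4*m^2 + 4*m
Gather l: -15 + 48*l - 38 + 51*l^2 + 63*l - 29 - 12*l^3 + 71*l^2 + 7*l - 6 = -12*l^3 + 122*l^2 + 118*l - 88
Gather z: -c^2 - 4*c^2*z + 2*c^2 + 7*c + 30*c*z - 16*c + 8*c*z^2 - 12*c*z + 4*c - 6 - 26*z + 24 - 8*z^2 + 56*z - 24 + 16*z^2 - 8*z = c^2 - 5*c + z^2*(8*c + 8) + z*(-4*c^2 + 18*c + 22) - 6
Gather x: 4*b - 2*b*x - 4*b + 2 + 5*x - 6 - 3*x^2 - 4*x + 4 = -3*x^2 + x*(1 - 2*b)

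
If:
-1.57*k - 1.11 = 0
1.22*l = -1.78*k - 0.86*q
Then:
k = -0.71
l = 1.03153388326198 - 0.704918032786885*q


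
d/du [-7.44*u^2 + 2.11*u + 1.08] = 2.11 - 14.88*u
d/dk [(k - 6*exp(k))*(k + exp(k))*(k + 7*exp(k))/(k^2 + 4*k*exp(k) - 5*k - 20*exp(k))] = (-(k - 6*exp(k))*(k + exp(k))*(k + 7*exp(k))*(4*k*exp(k) + 2*k - 16*exp(k) - 5) + ((k - 6*exp(k))*(k + exp(k))*(7*exp(k) + 1) + (k - 6*exp(k))*(k + 7*exp(k))*(exp(k) + 1) - (k + exp(k))*(k + 7*exp(k))*(6*exp(k) - 1))*(k^2 + 4*k*exp(k) - 5*k - 20*exp(k)))/(k^2 + 4*k*exp(k) - 5*k - 20*exp(k))^2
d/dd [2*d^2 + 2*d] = 4*d + 2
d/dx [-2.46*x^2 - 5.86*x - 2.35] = -4.92*x - 5.86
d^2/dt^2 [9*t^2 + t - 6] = 18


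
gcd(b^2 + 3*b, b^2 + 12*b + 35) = 1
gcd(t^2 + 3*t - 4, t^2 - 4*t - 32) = t + 4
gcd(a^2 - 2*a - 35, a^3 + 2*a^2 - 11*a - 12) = 1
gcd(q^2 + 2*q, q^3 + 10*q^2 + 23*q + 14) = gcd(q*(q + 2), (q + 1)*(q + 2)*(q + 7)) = q + 2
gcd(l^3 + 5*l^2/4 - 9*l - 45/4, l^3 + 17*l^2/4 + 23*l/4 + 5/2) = l + 5/4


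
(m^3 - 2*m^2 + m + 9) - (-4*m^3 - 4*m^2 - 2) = 5*m^3 + 2*m^2 + m + 11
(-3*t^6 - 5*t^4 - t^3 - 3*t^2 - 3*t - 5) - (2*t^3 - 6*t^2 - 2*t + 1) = -3*t^6 - 5*t^4 - 3*t^3 + 3*t^2 - t - 6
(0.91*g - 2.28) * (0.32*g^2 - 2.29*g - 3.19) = 0.2912*g^3 - 2.8135*g^2 + 2.3183*g + 7.2732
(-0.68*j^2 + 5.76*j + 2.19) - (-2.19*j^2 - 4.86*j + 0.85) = 1.51*j^2 + 10.62*j + 1.34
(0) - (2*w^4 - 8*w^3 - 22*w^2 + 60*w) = -2*w^4 + 8*w^3 + 22*w^2 - 60*w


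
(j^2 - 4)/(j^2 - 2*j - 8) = (j - 2)/(j - 4)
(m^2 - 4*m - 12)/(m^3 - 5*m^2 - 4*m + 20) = (m - 6)/(m^2 - 7*m + 10)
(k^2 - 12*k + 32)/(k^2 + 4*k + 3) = (k^2 - 12*k + 32)/(k^2 + 4*k + 3)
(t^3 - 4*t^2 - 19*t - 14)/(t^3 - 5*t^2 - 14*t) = (t + 1)/t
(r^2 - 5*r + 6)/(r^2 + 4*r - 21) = (r - 2)/(r + 7)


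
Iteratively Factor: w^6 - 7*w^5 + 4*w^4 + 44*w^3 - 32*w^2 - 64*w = (w)*(w^5 - 7*w^4 + 4*w^3 + 44*w^2 - 32*w - 64) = w*(w + 1)*(w^4 - 8*w^3 + 12*w^2 + 32*w - 64) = w*(w - 4)*(w + 1)*(w^3 - 4*w^2 - 4*w + 16) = w*(w - 4)*(w + 1)*(w + 2)*(w^2 - 6*w + 8) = w*(w - 4)^2*(w + 1)*(w + 2)*(w - 2)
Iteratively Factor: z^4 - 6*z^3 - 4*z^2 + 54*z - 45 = (z - 5)*(z^3 - z^2 - 9*z + 9) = (z - 5)*(z + 3)*(z^2 - 4*z + 3) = (z - 5)*(z - 1)*(z + 3)*(z - 3)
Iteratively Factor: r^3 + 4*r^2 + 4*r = (r + 2)*(r^2 + 2*r) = (r + 2)^2*(r)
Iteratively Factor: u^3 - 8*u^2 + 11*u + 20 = (u - 4)*(u^2 - 4*u - 5) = (u - 4)*(u + 1)*(u - 5)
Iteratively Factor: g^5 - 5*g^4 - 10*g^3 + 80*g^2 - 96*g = (g + 4)*(g^4 - 9*g^3 + 26*g^2 - 24*g) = (g - 4)*(g + 4)*(g^3 - 5*g^2 + 6*g) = (g - 4)*(g - 2)*(g + 4)*(g^2 - 3*g) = (g - 4)*(g - 3)*(g - 2)*(g + 4)*(g)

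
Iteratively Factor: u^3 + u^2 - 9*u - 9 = (u + 1)*(u^2 - 9) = (u - 3)*(u + 1)*(u + 3)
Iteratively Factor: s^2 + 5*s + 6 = (s + 3)*(s + 2)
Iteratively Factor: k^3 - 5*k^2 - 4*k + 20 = (k + 2)*(k^2 - 7*k + 10) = (k - 5)*(k + 2)*(k - 2)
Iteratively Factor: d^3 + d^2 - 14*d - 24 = (d + 3)*(d^2 - 2*d - 8) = (d - 4)*(d + 3)*(d + 2)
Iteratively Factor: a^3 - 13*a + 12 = (a + 4)*(a^2 - 4*a + 3) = (a - 1)*(a + 4)*(a - 3)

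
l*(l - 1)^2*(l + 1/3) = l^4 - 5*l^3/3 + l^2/3 + l/3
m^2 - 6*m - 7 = (m - 7)*(m + 1)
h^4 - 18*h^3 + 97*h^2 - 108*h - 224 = (h - 8)*(h - 7)*(h - 4)*(h + 1)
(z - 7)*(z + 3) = z^2 - 4*z - 21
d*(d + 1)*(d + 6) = d^3 + 7*d^2 + 6*d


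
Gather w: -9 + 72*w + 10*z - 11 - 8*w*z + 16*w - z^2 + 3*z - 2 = w*(88 - 8*z) - z^2 + 13*z - 22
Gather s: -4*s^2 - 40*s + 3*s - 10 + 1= -4*s^2 - 37*s - 9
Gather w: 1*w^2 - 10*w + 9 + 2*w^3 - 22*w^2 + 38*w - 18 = 2*w^3 - 21*w^2 + 28*w - 9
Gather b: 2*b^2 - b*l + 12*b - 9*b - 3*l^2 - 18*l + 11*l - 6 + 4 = 2*b^2 + b*(3 - l) - 3*l^2 - 7*l - 2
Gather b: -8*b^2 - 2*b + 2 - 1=-8*b^2 - 2*b + 1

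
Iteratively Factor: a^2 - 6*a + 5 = (a - 5)*(a - 1)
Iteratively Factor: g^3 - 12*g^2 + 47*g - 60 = (g - 5)*(g^2 - 7*g + 12) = (g - 5)*(g - 4)*(g - 3)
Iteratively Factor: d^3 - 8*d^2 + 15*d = (d - 3)*(d^2 - 5*d) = d*(d - 3)*(d - 5)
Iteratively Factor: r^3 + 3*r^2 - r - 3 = (r - 1)*(r^2 + 4*r + 3) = (r - 1)*(r + 3)*(r + 1)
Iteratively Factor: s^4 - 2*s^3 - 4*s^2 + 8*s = (s)*(s^3 - 2*s^2 - 4*s + 8) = s*(s - 2)*(s^2 - 4) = s*(s - 2)^2*(s + 2)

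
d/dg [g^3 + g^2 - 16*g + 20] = 3*g^2 + 2*g - 16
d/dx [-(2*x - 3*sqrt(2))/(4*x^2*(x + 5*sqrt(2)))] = (x^2 + sqrt(2)*x/4 - 15)/(x^3*(x^2 + 10*sqrt(2)*x + 50))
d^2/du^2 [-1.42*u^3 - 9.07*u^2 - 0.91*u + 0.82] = -8.52*u - 18.14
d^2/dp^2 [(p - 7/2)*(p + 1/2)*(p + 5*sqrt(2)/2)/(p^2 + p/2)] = -35*sqrt(2)/(2*p^3)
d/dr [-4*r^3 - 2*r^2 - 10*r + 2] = -12*r^2 - 4*r - 10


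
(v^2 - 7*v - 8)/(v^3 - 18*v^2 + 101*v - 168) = (v + 1)/(v^2 - 10*v + 21)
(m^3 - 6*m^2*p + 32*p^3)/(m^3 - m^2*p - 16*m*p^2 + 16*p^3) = (-m^2 + 2*m*p + 8*p^2)/(-m^2 - 3*m*p + 4*p^2)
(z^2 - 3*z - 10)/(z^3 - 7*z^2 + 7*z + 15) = (z + 2)/(z^2 - 2*z - 3)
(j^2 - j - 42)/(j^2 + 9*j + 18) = (j - 7)/(j + 3)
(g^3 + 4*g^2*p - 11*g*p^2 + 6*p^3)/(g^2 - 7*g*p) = (g^3 + 4*g^2*p - 11*g*p^2 + 6*p^3)/(g*(g - 7*p))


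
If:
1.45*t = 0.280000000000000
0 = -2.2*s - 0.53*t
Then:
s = -0.05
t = 0.19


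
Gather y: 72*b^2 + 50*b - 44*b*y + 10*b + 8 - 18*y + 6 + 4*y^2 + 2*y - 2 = 72*b^2 + 60*b + 4*y^2 + y*(-44*b - 16) + 12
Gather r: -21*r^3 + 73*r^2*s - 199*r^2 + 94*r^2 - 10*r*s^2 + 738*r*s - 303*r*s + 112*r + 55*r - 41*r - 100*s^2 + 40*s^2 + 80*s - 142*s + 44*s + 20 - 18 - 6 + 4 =-21*r^3 + r^2*(73*s - 105) + r*(-10*s^2 + 435*s + 126) - 60*s^2 - 18*s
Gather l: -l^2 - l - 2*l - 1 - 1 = -l^2 - 3*l - 2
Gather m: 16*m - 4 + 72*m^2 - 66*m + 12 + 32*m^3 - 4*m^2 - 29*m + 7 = 32*m^3 + 68*m^2 - 79*m + 15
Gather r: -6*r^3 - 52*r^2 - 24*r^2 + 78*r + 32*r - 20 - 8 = -6*r^3 - 76*r^2 + 110*r - 28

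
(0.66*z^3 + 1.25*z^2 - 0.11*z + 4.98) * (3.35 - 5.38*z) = -3.5508*z^4 - 4.514*z^3 + 4.7793*z^2 - 27.1609*z + 16.683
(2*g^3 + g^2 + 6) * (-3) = -6*g^3 - 3*g^2 - 18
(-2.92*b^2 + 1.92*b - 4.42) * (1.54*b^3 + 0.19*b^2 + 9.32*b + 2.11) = -4.4968*b^5 + 2.402*b^4 - 33.6564*b^3 + 10.8934*b^2 - 37.1432*b - 9.3262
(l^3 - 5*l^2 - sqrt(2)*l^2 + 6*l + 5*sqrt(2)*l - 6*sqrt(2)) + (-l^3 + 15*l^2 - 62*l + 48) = -sqrt(2)*l^2 + 10*l^2 - 56*l + 5*sqrt(2)*l - 6*sqrt(2) + 48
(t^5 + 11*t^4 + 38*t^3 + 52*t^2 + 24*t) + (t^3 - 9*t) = t^5 + 11*t^4 + 39*t^3 + 52*t^2 + 15*t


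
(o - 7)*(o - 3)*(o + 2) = o^3 - 8*o^2 + o + 42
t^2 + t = t*(t + 1)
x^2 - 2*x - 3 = (x - 3)*(x + 1)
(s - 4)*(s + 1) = s^2 - 3*s - 4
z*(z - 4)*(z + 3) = z^3 - z^2 - 12*z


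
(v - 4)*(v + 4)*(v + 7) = v^3 + 7*v^2 - 16*v - 112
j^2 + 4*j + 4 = (j + 2)^2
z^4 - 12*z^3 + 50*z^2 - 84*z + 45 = (z - 5)*(z - 3)^2*(z - 1)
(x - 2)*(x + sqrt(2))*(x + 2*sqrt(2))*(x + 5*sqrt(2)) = x^4 - 2*x^3 + 8*sqrt(2)*x^3 - 16*sqrt(2)*x^2 + 34*x^2 - 68*x + 20*sqrt(2)*x - 40*sqrt(2)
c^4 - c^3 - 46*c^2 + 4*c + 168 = (c - 7)*(c - 2)*(c + 2)*(c + 6)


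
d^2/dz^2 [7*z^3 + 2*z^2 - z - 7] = 42*z + 4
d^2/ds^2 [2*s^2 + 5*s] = 4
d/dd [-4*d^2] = -8*d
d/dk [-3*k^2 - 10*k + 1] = -6*k - 10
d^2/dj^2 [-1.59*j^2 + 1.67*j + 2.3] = -3.18000000000000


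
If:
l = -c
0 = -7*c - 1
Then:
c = -1/7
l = 1/7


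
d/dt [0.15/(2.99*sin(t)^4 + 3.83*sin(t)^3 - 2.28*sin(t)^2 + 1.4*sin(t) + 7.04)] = (-1.794*sin(t)^3 - 1.7235*sin(t)^2 + 0.684*sin(t) - 0.21)*cos(t)/(2.99*sin(t)^4 + 3.83*sin(t)^3 - 2.28*sin(t)^2 + 1.4*sin(t) + 7.04)^2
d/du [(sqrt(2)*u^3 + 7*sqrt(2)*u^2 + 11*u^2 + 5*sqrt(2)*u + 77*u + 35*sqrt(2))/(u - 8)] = (2*sqrt(2)*u^3 - 17*sqrt(2)*u^2 + 11*u^2 - 176*u - 112*sqrt(2)*u - 616 - 75*sqrt(2))/(u^2 - 16*u + 64)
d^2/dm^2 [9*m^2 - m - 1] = 18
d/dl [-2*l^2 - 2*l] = -4*l - 2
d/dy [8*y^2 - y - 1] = 16*y - 1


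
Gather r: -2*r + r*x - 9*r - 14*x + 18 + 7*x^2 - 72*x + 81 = r*(x - 11) + 7*x^2 - 86*x + 99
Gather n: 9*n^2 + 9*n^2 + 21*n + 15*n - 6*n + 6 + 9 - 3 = 18*n^2 + 30*n + 12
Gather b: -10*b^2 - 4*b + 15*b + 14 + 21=-10*b^2 + 11*b + 35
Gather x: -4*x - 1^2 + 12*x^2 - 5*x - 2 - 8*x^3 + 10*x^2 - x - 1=-8*x^3 + 22*x^2 - 10*x - 4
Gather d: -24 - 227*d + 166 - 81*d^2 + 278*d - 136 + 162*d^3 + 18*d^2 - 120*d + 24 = 162*d^3 - 63*d^2 - 69*d + 30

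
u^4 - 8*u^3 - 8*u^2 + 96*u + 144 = (u - 6)^2*(u + 2)^2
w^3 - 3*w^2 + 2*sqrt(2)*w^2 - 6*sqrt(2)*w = w*(w - 3)*(w + 2*sqrt(2))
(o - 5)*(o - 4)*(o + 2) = o^3 - 7*o^2 + 2*o + 40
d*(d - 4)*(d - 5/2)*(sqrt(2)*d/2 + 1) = sqrt(2)*d^4/2 - 13*sqrt(2)*d^3/4 + d^3 - 13*d^2/2 + 5*sqrt(2)*d^2 + 10*d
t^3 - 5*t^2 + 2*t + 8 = (t - 4)*(t - 2)*(t + 1)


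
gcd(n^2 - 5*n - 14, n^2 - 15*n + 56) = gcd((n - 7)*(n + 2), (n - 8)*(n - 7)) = n - 7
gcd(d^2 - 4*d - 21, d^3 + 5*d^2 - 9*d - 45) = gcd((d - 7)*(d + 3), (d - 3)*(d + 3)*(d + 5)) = d + 3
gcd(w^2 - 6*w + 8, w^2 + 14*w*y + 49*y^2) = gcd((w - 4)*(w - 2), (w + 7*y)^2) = 1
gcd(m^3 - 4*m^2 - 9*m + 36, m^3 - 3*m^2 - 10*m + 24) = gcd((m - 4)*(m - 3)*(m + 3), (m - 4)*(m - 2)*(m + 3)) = m^2 - m - 12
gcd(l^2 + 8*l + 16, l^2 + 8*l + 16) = l^2 + 8*l + 16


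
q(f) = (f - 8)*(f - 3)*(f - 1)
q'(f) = (f - 8)*(f - 3) + (f - 8)*(f - 1) + (f - 3)*(f - 1)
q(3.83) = -9.79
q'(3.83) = -12.91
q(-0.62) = -50.55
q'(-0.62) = 51.03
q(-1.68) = -121.41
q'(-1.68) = 83.79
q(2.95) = 0.49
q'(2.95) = -9.69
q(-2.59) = -212.52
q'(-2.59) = 117.28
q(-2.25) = -174.89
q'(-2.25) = 104.19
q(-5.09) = -644.92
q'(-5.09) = 234.88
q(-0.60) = -49.54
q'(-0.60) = 50.48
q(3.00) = 0.00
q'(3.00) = -10.00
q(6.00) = -30.00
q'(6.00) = -1.00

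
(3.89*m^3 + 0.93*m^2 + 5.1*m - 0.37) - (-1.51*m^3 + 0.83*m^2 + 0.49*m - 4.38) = 5.4*m^3 + 0.1*m^2 + 4.61*m + 4.01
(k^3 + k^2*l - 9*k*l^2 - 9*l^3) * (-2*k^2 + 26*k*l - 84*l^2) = -2*k^5 + 24*k^4*l - 40*k^3*l^2 - 300*k^2*l^3 + 522*k*l^4 + 756*l^5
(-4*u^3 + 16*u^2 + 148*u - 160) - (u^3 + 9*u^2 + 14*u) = -5*u^3 + 7*u^2 + 134*u - 160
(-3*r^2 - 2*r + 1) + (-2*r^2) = -5*r^2 - 2*r + 1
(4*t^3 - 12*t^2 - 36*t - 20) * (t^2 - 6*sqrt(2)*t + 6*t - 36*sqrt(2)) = 4*t^5 - 24*sqrt(2)*t^4 + 12*t^4 - 108*t^3 - 72*sqrt(2)*t^3 - 236*t^2 + 648*sqrt(2)*t^2 - 120*t + 1416*sqrt(2)*t + 720*sqrt(2)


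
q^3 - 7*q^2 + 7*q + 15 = (q - 5)*(q - 3)*(q + 1)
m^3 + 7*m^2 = m^2*(m + 7)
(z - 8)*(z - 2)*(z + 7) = z^3 - 3*z^2 - 54*z + 112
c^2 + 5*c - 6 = (c - 1)*(c + 6)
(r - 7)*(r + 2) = r^2 - 5*r - 14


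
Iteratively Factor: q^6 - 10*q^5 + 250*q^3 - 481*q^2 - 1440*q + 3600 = (q - 4)*(q^5 - 6*q^4 - 24*q^3 + 154*q^2 + 135*q - 900) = (q - 4)*(q + 4)*(q^4 - 10*q^3 + 16*q^2 + 90*q - 225) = (q - 5)*(q - 4)*(q + 4)*(q^3 - 5*q^2 - 9*q + 45) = (q - 5)^2*(q - 4)*(q + 4)*(q^2 - 9) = (q - 5)^2*(q - 4)*(q - 3)*(q + 4)*(q + 3)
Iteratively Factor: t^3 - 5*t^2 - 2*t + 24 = (t - 3)*(t^2 - 2*t - 8) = (t - 3)*(t + 2)*(t - 4)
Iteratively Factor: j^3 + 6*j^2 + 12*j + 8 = (j + 2)*(j^2 + 4*j + 4) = (j + 2)^2*(j + 2)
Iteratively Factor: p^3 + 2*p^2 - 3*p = (p + 3)*(p^2 - p) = p*(p + 3)*(p - 1)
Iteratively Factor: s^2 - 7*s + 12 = (s - 3)*(s - 4)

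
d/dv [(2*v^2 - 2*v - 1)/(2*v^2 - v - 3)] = (2*v^2 - 8*v + 5)/(4*v^4 - 4*v^3 - 11*v^2 + 6*v + 9)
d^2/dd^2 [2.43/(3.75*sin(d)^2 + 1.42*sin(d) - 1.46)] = (-136.6875*sin(d)^4 - 38.81925*sin(d)^3 + 146.914398*sin(d)^2 + 72.600624*sin(d) + 36.408204)/(3.75*sin(d)^2 + 1.42*sin(d) - 1.46)^3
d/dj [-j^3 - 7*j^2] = j*(-3*j - 14)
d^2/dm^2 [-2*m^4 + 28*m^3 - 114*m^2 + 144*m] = -24*m^2 + 168*m - 228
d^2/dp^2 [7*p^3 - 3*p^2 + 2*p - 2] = 42*p - 6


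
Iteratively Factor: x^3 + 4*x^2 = (x)*(x^2 + 4*x) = x^2*(x + 4)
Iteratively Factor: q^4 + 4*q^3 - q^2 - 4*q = (q + 4)*(q^3 - q) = q*(q + 4)*(q^2 - 1) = q*(q - 1)*(q + 4)*(q + 1)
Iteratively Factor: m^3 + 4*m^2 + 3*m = (m + 3)*(m^2 + m) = m*(m + 3)*(m + 1)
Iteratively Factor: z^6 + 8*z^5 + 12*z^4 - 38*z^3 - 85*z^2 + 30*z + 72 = (z + 3)*(z^5 + 5*z^4 - 3*z^3 - 29*z^2 + 2*z + 24) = (z + 3)^2*(z^4 + 2*z^3 - 9*z^2 - 2*z + 8) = (z + 3)^2*(z + 4)*(z^3 - 2*z^2 - z + 2) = (z - 1)*(z + 3)^2*(z + 4)*(z^2 - z - 2) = (z - 1)*(z + 1)*(z + 3)^2*(z + 4)*(z - 2)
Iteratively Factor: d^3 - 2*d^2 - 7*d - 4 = (d + 1)*(d^2 - 3*d - 4) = (d + 1)^2*(d - 4)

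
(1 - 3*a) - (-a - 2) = 3 - 2*a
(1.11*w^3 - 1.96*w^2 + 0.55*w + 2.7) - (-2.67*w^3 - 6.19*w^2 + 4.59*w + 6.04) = 3.78*w^3 + 4.23*w^2 - 4.04*w - 3.34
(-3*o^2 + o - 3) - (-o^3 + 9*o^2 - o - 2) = o^3 - 12*o^2 + 2*o - 1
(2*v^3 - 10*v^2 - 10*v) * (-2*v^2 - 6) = -4*v^5 + 20*v^4 + 8*v^3 + 60*v^2 + 60*v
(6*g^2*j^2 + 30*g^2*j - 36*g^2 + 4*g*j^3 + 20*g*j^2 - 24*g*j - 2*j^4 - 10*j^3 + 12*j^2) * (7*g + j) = 42*g^3*j^2 + 210*g^3*j - 252*g^3 + 34*g^2*j^3 + 170*g^2*j^2 - 204*g^2*j - 10*g*j^4 - 50*g*j^3 + 60*g*j^2 - 2*j^5 - 10*j^4 + 12*j^3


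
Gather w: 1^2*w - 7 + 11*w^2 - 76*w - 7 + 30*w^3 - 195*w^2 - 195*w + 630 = 30*w^3 - 184*w^2 - 270*w + 616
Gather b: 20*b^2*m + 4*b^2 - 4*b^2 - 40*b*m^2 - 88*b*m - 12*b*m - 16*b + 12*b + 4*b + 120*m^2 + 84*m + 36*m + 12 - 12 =20*b^2*m + b*(-40*m^2 - 100*m) + 120*m^2 + 120*m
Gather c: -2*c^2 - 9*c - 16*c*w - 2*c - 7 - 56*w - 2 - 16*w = -2*c^2 + c*(-16*w - 11) - 72*w - 9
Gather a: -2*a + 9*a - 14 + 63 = 7*a + 49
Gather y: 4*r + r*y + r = r*y + 5*r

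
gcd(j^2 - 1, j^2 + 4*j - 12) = 1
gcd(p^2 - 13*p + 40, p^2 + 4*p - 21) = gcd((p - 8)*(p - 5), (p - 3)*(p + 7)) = 1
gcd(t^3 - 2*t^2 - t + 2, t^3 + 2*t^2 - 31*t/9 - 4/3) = 1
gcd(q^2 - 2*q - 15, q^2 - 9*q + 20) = q - 5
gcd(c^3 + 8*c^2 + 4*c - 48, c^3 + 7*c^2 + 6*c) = c + 6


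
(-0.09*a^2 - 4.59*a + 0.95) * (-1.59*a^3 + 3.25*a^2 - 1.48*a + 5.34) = 0.1431*a^5 + 7.0056*a^4 - 16.2948*a^3 + 9.4001*a^2 - 25.9166*a + 5.073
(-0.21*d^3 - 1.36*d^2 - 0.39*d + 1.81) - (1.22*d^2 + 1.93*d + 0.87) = -0.21*d^3 - 2.58*d^2 - 2.32*d + 0.94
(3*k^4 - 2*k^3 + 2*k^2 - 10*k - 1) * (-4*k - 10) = -12*k^5 - 22*k^4 + 12*k^3 + 20*k^2 + 104*k + 10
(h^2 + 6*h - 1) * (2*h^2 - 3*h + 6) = 2*h^4 + 9*h^3 - 14*h^2 + 39*h - 6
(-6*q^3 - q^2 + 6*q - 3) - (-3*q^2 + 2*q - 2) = -6*q^3 + 2*q^2 + 4*q - 1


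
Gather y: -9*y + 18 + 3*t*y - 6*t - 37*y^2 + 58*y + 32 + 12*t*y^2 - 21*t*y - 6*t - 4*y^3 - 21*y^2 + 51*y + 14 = -12*t - 4*y^3 + y^2*(12*t - 58) + y*(100 - 18*t) + 64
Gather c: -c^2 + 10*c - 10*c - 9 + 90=81 - c^2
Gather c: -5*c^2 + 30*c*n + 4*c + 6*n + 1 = -5*c^2 + c*(30*n + 4) + 6*n + 1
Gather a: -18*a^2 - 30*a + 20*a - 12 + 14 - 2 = -18*a^2 - 10*a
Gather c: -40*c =-40*c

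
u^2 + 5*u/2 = u*(u + 5/2)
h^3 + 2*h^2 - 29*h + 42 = (h - 3)*(h - 2)*(h + 7)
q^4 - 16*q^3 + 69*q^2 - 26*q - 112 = (q - 8)*(q - 7)*(q - 2)*(q + 1)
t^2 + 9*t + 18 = (t + 3)*(t + 6)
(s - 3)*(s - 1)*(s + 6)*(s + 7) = s^4 + 9*s^3 - 7*s^2 - 129*s + 126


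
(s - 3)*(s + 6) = s^2 + 3*s - 18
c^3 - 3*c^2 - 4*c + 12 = (c - 3)*(c - 2)*(c + 2)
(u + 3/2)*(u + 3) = u^2 + 9*u/2 + 9/2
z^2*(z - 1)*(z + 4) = z^4 + 3*z^3 - 4*z^2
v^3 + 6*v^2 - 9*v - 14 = (v - 2)*(v + 1)*(v + 7)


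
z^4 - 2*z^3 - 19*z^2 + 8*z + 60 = (z - 5)*(z - 2)*(z + 2)*(z + 3)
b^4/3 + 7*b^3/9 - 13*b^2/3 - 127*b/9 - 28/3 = (b/3 + 1)*(b - 4)*(b + 1)*(b + 7/3)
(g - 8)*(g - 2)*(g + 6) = g^3 - 4*g^2 - 44*g + 96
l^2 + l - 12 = (l - 3)*(l + 4)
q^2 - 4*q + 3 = (q - 3)*(q - 1)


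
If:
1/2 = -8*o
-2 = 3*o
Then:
No Solution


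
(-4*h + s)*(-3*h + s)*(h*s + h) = 12*h^3*s + 12*h^3 - 7*h^2*s^2 - 7*h^2*s + h*s^3 + h*s^2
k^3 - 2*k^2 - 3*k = k*(k - 3)*(k + 1)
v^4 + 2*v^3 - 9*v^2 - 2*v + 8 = (v - 2)*(v - 1)*(v + 1)*(v + 4)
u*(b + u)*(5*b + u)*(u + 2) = 5*b^2*u^2 + 10*b^2*u + 6*b*u^3 + 12*b*u^2 + u^4 + 2*u^3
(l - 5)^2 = l^2 - 10*l + 25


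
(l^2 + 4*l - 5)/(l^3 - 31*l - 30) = (l - 1)/(l^2 - 5*l - 6)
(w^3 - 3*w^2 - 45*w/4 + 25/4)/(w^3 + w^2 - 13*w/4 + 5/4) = (w - 5)/(w - 1)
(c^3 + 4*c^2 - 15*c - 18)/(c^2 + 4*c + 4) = (c^3 + 4*c^2 - 15*c - 18)/(c^2 + 4*c + 4)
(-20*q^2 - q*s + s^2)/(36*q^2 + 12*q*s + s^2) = (-20*q^2 - q*s + s^2)/(36*q^2 + 12*q*s + s^2)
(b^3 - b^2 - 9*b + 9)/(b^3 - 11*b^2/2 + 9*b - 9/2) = 2*(b + 3)/(2*b - 3)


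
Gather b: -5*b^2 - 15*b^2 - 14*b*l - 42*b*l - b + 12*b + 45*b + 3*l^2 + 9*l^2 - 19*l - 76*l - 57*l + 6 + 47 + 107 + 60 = -20*b^2 + b*(56 - 56*l) + 12*l^2 - 152*l + 220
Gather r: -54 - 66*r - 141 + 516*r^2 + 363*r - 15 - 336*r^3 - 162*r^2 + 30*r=-336*r^3 + 354*r^2 + 327*r - 210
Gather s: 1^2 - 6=-5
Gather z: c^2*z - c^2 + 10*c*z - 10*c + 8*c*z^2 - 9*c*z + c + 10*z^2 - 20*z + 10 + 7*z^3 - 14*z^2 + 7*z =-c^2 - 9*c + 7*z^3 + z^2*(8*c - 4) + z*(c^2 + c - 13) + 10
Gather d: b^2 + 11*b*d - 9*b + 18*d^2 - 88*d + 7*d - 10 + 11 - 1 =b^2 - 9*b + 18*d^2 + d*(11*b - 81)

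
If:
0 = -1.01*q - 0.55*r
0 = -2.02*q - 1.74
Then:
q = -0.86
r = 1.58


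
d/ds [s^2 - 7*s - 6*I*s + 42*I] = 2*s - 7 - 6*I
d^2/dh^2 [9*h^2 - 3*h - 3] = 18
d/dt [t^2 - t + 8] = 2*t - 1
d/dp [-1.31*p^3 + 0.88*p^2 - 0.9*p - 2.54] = -3.93*p^2 + 1.76*p - 0.9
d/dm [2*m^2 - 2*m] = 4*m - 2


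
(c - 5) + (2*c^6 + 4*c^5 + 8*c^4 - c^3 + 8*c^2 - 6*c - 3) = 2*c^6 + 4*c^5 + 8*c^4 - c^3 + 8*c^2 - 5*c - 8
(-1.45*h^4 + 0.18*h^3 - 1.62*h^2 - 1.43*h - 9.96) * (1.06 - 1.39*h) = 2.0155*h^5 - 1.7872*h^4 + 2.4426*h^3 + 0.2705*h^2 + 12.3286*h - 10.5576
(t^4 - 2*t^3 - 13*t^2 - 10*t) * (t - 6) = t^5 - 8*t^4 - t^3 + 68*t^2 + 60*t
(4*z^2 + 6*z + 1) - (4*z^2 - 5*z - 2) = 11*z + 3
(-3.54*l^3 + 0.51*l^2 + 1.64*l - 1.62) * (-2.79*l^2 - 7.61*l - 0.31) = 9.8766*l^5 + 25.5165*l^4 - 7.3593*l^3 - 8.1187*l^2 + 11.8198*l + 0.5022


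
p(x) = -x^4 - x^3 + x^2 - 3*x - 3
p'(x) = -4*x^3 - 3*x^2 + 2*x - 3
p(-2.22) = -4.76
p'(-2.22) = 21.54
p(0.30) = -3.85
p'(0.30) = -2.78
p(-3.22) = -57.09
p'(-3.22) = 93.00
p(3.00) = -111.00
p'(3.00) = -132.00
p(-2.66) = -19.19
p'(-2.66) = 45.74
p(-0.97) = 0.88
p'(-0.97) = -4.11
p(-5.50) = -704.94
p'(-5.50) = 560.75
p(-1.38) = 2.05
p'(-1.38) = -0.96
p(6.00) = -1497.00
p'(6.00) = -963.00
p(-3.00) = -39.00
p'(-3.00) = 72.00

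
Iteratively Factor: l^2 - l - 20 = (l + 4)*(l - 5)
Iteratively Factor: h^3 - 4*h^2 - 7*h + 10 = (h - 1)*(h^2 - 3*h - 10) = (h - 1)*(h + 2)*(h - 5)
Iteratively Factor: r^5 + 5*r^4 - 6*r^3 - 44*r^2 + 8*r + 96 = (r + 3)*(r^4 + 2*r^3 - 12*r^2 - 8*r + 32) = (r + 2)*(r + 3)*(r^3 - 12*r + 16) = (r - 2)*(r + 2)*(r + 3)*(r^2 + 2*r - 8) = (r - 2)*(r + 2)*(r + 3)*(r + 4)*(r - 2)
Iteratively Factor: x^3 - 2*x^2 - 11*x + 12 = (x - 1)*(x^2 - x - 12) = (x - 1)*(x + 3)*(x - 4)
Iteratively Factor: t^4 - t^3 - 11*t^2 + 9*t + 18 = (t - 3)*(t^3 + 2*t^2 - 5*t - 6) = (t - 3)*(t + 1)*(t^2 + t - 6) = (t - 3)*(t + 1)*(t + 3)*(t - 2)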